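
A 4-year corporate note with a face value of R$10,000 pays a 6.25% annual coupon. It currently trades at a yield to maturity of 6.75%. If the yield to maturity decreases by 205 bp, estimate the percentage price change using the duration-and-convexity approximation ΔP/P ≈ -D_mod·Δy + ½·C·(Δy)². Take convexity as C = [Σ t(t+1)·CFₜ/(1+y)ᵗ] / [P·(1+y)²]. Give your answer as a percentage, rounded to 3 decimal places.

With y = 0.0675:
  t   CF        PV=CF/(1+0.0675)^t    t·PV        t(t+1)·PV
  1       625.00       585.4801       585.4801       1,170.9602
  2       625.00       548.4591     1,096.9182       3,290.7546
  3       625.00       513.7790     1,541.3371       6,165.3482
  4    10,625.00     8,181.9610    32,727.8439     163,639.2196
  Σ                  9,829.6792    35,951.5793     174,266.2826
P = 9,829.6792; D_Mac = 3.65745 yrs; D_mod = 3.42618 yrs; C = 15.55744.
Duration effect: -3.42618 × (-0.0205) = +0.070237
Convexity effect: 0.5 × 15.55744 × (-0.0205)² = +0.0032690
ΔP/P ≈ +0.070237 + 0.0032690 = +0.073506 = +7.3506%.

+7.351%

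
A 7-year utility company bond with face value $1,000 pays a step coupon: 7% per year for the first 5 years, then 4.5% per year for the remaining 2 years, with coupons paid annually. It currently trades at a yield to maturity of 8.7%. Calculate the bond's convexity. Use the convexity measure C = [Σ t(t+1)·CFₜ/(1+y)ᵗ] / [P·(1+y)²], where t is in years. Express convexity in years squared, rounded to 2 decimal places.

With y = 0.087:
  t   CF        PV=CF/(1+0.087)^t    t·PV        t(t+1)·PV
  1        70.00        64.3974        64.3974         128.7948
  2        70.00        59.2433       118.4865         355.4596
  3        70.00        54.5016       163.5049         654.0194
  4        70.00        50.1395       200.5579       1,002.7897
  5        70.00        46.1265       230.6324       1,383.7944
  6        45.00        27.2794       163.6766       1,145.7359
  7     1,045.00       582.7865     4,079.5055      32,636.0439
  Σ                    884.4742     5,020.7612      37,306.6378
P = 884.4742.
Convexity = Σ t(t+1)·PV / [P·(1+y)²] = 37,306.6378 / (884.4742 × 1.181569) = 35.69783.

35.70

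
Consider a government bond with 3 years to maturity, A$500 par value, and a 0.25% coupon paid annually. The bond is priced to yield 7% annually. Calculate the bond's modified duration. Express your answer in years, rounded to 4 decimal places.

2.7960 years

Periodic yield y = 0.07. First find Macaulay duration:
  t   CF        PV=CF/(1+0.07)^t    t·PV
  1         1.25         1.1682         1.1682
  2         1.25         1.0918         2.1836
  3       501.25       409.1693     1,227.5079
  Σ                    411.4293     1,230.8598
P = 411.4293; Macaulay duration = 1,230.8598 / 411.4293 = 2.99167 years.
Modified duration = D_Mac / (1 + y) = 2.99167 / 1.07 = 2.79595 years.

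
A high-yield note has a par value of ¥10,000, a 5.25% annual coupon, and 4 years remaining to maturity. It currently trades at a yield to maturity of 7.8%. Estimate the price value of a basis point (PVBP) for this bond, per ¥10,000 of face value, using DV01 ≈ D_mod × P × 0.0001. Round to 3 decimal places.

¥3.138

Periodic yield y = 0.078.
  t   CF        PV=CF/(1+0.078)^t    t·PV
  1       525.00       487.0130       487.0130
  2       525.00       451.7746       903.5491
  3       525.00       419.0859     1,257.2576
  4    10,525.00     7,793.7606    31,175.0424
  Σ                  9,151.6340    33,822.8621
P = 9,151.6340; D_Mac = 3.69583 yrs; D_mod = 3.42841 yrs.
DV01 ≈ 3.42841 × 9,151.6340 × 0.0001 = 3.137557.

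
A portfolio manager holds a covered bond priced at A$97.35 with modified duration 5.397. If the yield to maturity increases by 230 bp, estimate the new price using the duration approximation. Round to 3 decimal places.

Duration approximation: ΔP/P ≈ -D_mod · Δy = -5.397 × (+0.023) = -0.124131.
New price ≈ 97.35 × (1 - 0.124131) = 85.26584715.

A$85.266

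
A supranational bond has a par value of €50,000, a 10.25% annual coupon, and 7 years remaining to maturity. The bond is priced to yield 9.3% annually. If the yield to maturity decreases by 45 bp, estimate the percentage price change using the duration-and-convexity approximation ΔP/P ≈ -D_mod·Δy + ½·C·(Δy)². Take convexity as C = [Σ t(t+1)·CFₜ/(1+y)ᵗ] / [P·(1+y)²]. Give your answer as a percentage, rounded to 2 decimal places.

+2.24%

With y = 0.093:
  t   CF        PV=CF/(1+0.093)^t    t·PV        t(t+1)·PV
  1     5,125.00     4,688.9296     4,688.9296       9,377.8591
  2     5,125.00     4,289.9630     8,579.9260      25,739.7780
  3     5,125.00     3,924.9433    11,774.8298      47,099.3192
  4     5,125.00     3,590.9819    14,363.9278      71,819.6390
  5     5,125.00     3,285.4364    16,427.1818      98,563.0910
  6     5,125.00     3,005.8887    18,035.3323     126,247.3261
  7    55,125.00    29,580.6334   207,064.4336   1,656,515.4691
  Σ                 52,366.7762   280,934.5609   2,035,362.4814
P = 52,366.7762; D_Mac = 5.36475 yrs; D_mod = 4.90828 yrs; C = 32.53461.
Duration effect: -4.90828 × (-0.0045) = +0.022087
Convexity effect: 0.5 × 32.53461 × (-0.0045)² = +0.0003294
ΔP/P ≈ +0.022087 + 0.0003294 = +0.022417 = +2.2417%.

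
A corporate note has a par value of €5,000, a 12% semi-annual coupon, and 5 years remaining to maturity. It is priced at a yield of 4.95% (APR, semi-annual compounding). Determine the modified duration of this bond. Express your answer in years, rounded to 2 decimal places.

3.96 years

Periodic yield y = 0.02475. First find Macaulay duration:
  t   CF        PV=CF/(1+0.02475)^t    t·PV
  1       300.00       292.7543       292.7543
  2       300.00       285.6837       571.3673
  3       300.00       278.7838       836.3513
  4       300.00       272.0505     1,088.2020
  5       300.00       265.4799     1,327.3994
  6       300.00       259.0680     1,554.4077
  7       300.00       252.8109     1,769.6762
  8       300.00       246.7049     1,973.6395
  9       300.00       240.7465     2,166.7181
  10    5,300.00     4,150.4635    41,504.6351
  Σ                  6,544.5459    53,085.1510
P = 6,544.5459; Macaulay duration = 53,085.1510 / 6,544.5459 = 8.11136 half-year periods = 4.05568 years.
Modified duration = D_Mac / (1 + y) = 4.05568 / 1.02475 = 3.95773 years.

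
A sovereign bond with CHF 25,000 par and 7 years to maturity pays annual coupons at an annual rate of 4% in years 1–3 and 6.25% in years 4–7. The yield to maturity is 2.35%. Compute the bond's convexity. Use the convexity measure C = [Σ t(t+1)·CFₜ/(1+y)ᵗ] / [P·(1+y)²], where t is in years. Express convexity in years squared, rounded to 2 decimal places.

With y = 0.0235:
  t   CF        PV=CF/(1+0.0235)^t    t·PV        t(t+1)·PV
  1     1,000.00       977.0396       977.0396       1,954.0791
  2     1,000.00       954.6063     1,909.2126       5,727.6379
  3     1,000.00       932.6882     2,798.0645      11,192.2578
  4     1,562.50     1,423.8644     5,695.4577      28,477.2884
  5     1,562.50     1,391.1719     6,955.8594      41,735.1564
  6     1,562.50     1,359.2300     8,155.3799      57,087.6590
  7    26,562.50    22,576.3650   158,034.5552   1,264,276.4416
  Σ                 29,614.9653   184,525.5688   1,410,450.5203
P = 29,614.9653.
Convexity = Σ t(t+1)·PV / [P·(1+y)²] = 1,410,450.5203 / (29,614.9653 × 1.047552) = 45.46434.

45.46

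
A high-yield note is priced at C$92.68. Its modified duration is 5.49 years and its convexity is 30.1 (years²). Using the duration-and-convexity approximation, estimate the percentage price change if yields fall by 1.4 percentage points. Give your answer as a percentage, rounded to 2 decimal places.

Duration effect: -D_mod·Δy = -5.49 × (-0.014) = +0.076860
Convexity effect: ½·C·(Δy)² = 0.5 × 30.1 × (-0.014)² = +0.0029498
ΔP/P ≈ +0.076860 + 0.0029498 = +0.0798098
= +7.98098%.

+7.98%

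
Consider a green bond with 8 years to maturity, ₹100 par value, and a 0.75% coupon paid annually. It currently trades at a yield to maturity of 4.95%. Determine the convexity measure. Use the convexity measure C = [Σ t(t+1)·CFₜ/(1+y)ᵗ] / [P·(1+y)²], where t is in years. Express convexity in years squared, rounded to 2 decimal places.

With y = 0.0495:
  t   CF        PV=CF/(1+0.0495)^t    t·PV        t(t+1)·PV
  1         0.75         0.7146         0.7146           1.4293
  2         0.75         0.6809         1.3618           4.0855
  3         0.75         0.6488         1.9464           7.7857
  4         0.75         0.6182         2.4728          12.3641
  5         0.75         0.5890         2.9452          17.6714
  6         0.75         0.5613         3.3676          23.5731
  7         0.75         0.5348         3.7435          29.9483
  8       100.75        68.4519       547.6152       4,928.5368
  Σ                     72.7996       564.1672       5,025.3941
P = 72.7996.
Convexity = Σ t(t+1)·PV / [P·(1+y)²] = 5,025.3941 / (72.7996 × 1.101450) = 62.67243.

62.67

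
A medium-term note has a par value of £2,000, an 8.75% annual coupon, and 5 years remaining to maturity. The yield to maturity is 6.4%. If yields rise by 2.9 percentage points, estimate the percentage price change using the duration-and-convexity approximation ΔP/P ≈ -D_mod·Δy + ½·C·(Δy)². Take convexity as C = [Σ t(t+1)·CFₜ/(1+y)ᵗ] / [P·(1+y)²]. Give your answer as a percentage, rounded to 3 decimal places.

With y = 0.064:
  t   CF        PV=CF/(1+0.064)^t    t·PV        t(t+1)·PV
  1       175.00       164.4737       164.4737         328.9474
  2       175.00       154.5805       309.1611         927.4832
  3       175.00       145.2825       435.8474       1,743.3894
  4       175.00       136.5437       546.1746       2,730.8732
  5     2,175.00     1,594.9649     7,974.8243      47,848.9461
  Σ                  2,195.8452     9,430.4811      53,579.6392
P = 2,195.8452; D_Mac = 4.29469 yrs; D_mod = 4.03637 yrs; C = 21.55335.
Duration effect: -4.03637 × (+0.029) = -0.117055
Convexity effect: 0.5 × 21.55335 × (0.029)² = +0.0090632
ΔP/P ≈ -0.117055 + 0.0090632 = -0.107991 = -10.7991%.

-10.799%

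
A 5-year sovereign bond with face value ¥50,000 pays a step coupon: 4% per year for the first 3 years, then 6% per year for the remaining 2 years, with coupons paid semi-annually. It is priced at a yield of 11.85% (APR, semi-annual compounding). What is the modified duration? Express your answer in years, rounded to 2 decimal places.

Periodic yield y = 0.05925. First find Macaulay duration:
  t   CF        PV=CF/(1+0.05925)^t    t·PV
  1     1,000.00       944.0642       944.0642
  2     1,000.00       891.2572     1,782.5144
  3     1,000.00       841.4040     2,524.2121
  4     1,000.00       794.3394     3,177.3576
  5     1,000.00       749.9074     3,749.5370
  6     1,000.00       707.9607     4,247.7643
  7     1,500.00     1,002.5406     7,017.7839
  8     1,500.00       946.4626     7,571.7012
  9     1,500.00       893.5215     8,041.6935
  10   51,500.00    28,961.5968   289,615.9675
  Σ                 36,733.0544   328,672.5956
P = 36,733.0544; Macaulay duration = 328,672.5956 / 36,733.0544 = 8.94760 half-year periods = 4.47380 years.
Modified duration = D_Mac / (1 + y) = 4.47380 / 1.05925 = 4.22355 years.

4.22 years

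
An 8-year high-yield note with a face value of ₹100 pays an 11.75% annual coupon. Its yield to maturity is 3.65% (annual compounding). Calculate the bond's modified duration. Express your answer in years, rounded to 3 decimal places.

Periodic yield y = 0.0365. First find Macaulay duration:
  t   CF        PV=CF/(1+0.0365)^t    t·PV
  1        11.75        11.3362        11.3362
  2        11.75        10.9370        21.8741
  3        11.75        10.5519        31.6556
  4        11.75        10.1803        40.7212
  5        11.75         9.8218        49.1090
  6        11.75         9.4759        56.8556
  7        11.75         9.1422        63.9957
  8       111.75        83.8867       671.0936
  Σ                    155.3321       946.6410
P = 155.3321; Macaulay duration = 946.6410 / 155.3321 = 6.09430 years.
Modified duration = D_Mac / (1 + y) = 6.09430 / 1.0365 = 5.87969 years.

5.880 years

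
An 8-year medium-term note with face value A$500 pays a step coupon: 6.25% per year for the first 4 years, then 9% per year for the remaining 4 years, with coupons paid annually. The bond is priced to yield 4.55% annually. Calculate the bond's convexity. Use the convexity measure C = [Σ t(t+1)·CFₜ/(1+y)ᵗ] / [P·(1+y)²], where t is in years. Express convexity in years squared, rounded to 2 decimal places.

50.47

With y = 0.0455:
  t   CF        PV=CF/(1+0.0455)^t    t·PV        t(t+1)·PV
  1        31.25        29.8900        29.8900          59.7800
  2        31.25        28.5892        57.1784         171.5352
  3        31.25        27.3450        82.0350         328.1400
  4        31.25        26.1549       104.6198         523.0990
  5        45.00        36.0240       180.1202       1,080.7210
  6        45.00        34.4563       206.7376       1,447.1634
  7        45.00        32.9567       230.6972       1,845.5775
  8       545.00       381.7721     3,054.1769      27,487.5924
  Σ                    597.1883     3,945.4551      32,943.6084
P = 597.1883.
Convexity = Σ t(t+1)·PV / [P·(1+y)²] = 32,943.6084 / (597.1883 × 1.093070) = 50.46750.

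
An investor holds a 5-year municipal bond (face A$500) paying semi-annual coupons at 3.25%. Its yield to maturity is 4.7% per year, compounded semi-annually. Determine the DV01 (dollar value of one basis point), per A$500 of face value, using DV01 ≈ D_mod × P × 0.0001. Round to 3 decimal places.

A$0.212

Periodic yield y = 0.0235.
  t   CF        PV=CF/(1+0.0235)^t    t·PV
  1        8.125         7.9384         7.9384
  2        8.125         7.7562        15.5124
  3        8.125         7.5781        22.7343
  4        8.125         7.4041        29.6164
  5        8.125         7.2341        36.1705
  6        8.125         7.0680        42.4080
  7        8.125         6.9057        48.3400
  8        8.125         6.7472        53.9772
  9        8.125         6.5922        59.3301
  10     508.125       402.8024     4,028.0244
  Σ                    468.0264     4,344.0516
P = 468.0264; D_Mac = 9.28164 half-year periods = 4.64082 yrs; D_mod = 4.53426 yrs.
DV01 ≈ 4.53426 × 468.0264 × 0.0001 = 0.212216.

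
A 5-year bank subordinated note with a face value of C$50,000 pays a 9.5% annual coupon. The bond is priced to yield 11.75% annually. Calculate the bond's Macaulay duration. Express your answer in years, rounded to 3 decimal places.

Periodic yield y = 0.1175. Discount each cash flow and weight by its year:
  t   CF        PV=CF/(1+0.1175)^t    t·PV
  1     4,750.00     4,250.5593     4,250.5593
  2     4,750.00     3,803.6325     7,607.2649
  3     4,750.00     3,403.6980    10,211.0939
  4     4,750.00     3,045.8147    12,183.2589
  5    54,750.00    31,415.6800   157,078.4000
  Σ                 45,919.3844   191,330.5770
Price P = Σ PV = 45,919.3844.
Macaulay duration = Σ(t·PV) / P = 191,330.5770 / 45,919.3844 = 4.16666 years.

4.167 years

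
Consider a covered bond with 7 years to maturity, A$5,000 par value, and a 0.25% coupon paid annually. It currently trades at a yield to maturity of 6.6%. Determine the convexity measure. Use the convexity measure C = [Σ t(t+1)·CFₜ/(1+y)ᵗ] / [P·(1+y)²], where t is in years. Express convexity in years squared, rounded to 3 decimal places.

With y = 0.066:
  t   CF        PV=CF/(1+0.066)^t    t·PV        t(t+1)·PV
  1        12.50        11.7261        11.7261          23.4522
  2        12.50        11.0001        22.0001          66.0004
  3        12.50        10.3190        30.9571         123.8282
  4        12.50         9.6801        38.7205         193.6026
  5        12.50         9.0808        45.4040         272.4239
  6        12.50         8.5186        51.1114         357.7800
  7     5,012.50     3,204.4533    22,431.1734     179,449.3873
  Σ                  3,264.7780    22,631.0926     180,486.4746
P = 3,264.7780.
Convexity = Σ t(t+1)·PV / [P·(1+y)²] = 180,486.4746 / (3,264.7780 × 1.136356) = 48.64930.

48.649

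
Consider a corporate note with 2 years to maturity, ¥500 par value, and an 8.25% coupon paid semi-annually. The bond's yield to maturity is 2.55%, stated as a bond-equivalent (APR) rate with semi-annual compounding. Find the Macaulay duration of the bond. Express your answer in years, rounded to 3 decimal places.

Periodic yield y = 0.01275. Discount each cash flow and weight by its period:
  t   CF        PV=CF/(1+0.01275)^t    t·PV
  1       20.625        20.3653        20.3653
  2       20.625        20.1090        40.2179
  3       20.625        19.8558        59.5674
  4      520.625       494.8984     1,979.5934
  Σ                    555.2284     2,099.7440
Price P = Σ PV = 555.2284.
Macaulay duration = Σ(t·PV) / P = 2,099.7440 / 555.2284 = 3.78177 half-year periods.
In years: 3.78177 / 2 = 1.89088 years.

1.891 years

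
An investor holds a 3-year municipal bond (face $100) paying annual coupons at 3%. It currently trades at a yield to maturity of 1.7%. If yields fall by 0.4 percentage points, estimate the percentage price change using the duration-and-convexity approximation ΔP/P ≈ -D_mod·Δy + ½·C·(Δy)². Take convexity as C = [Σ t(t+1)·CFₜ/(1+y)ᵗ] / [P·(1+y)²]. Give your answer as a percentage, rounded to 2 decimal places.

With y = 0.017:
  t   CF        PV=CF/(1+0.017)^t    t·PV        t(t+1)·PV
  1         3.00         2.9499         2.9499           5.8997
  2         3.00         2.9005         5.8011          17.4033
  3       103.00        97.9207       293.7620       1,175.0480
  Σ                    103.7711       302.5129       1,198.3510
P = 103.7711; D_Mac = 2.91520 yrs; D_mod = 2.86647 yrs; C = 11.16518.
Duration effect: -2.86647 × (-0.004) = +0.011466
Convexity effect: 0.5 × 11.16518 × (-0.004)² = +0.0000893
ΔP/P ≈ +0.011466 + 0.0000893 = +0.011555 = +1.1555%.

+1.16%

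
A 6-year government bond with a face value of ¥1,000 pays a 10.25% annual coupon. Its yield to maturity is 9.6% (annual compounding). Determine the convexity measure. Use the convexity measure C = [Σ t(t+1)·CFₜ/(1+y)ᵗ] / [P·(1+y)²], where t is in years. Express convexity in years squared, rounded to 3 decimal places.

25.666

With y = 0.096:
  t   CF        PV=CF/(1+0.096)^t    t·PV        t(t+1)·PV
  1       102.50        93.5219        93.5219         187.0438
  2       102.50        85.3302       170.6604         511.9812
  3       102.50        77.8560       233.5681         934.2722
  4       102.50        71.0365       284.1461       1,420.7303
  5       102.50        64.8143       324.0717       1,944.4302
  6     1,102.50       636.0852     3,816.5110      26,715.5773
  Σ                  1,028.6441     4,922.4792      31,714.0350
P = 1,028.6441.
Convexity = Σ t(t+1)·PV / [P·(1+y)²] = 31,714.0350 / (1,028.6441 × 1.201216) = 25.66642.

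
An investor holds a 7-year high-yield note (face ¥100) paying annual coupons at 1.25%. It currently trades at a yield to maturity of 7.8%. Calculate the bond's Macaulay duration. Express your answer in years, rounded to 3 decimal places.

6.671 years

Periodic yield y = 0.078. Discount each cash flow and weight by its year:
  t   CF        PV=CF/(1+0.078)^t    t·PV
  1         1.25         1.1596         1.1596
  2         1.25         1.0757         2.1513
  3         1.25         0.9978         2.9935
  4         1.25         0.9256         3.7025
  5         1.25         0.8587         4.2933
  6         1.25         0.7965         4.7791
  7       101.25        59.8499       418.9496
  Σ                     65.6638       438.0288
Price P = Σ PV = 65.6638.
Macaulay duration = Σ(t·PV) / P = 438.0288 / 65.6638 = 6.67078 years.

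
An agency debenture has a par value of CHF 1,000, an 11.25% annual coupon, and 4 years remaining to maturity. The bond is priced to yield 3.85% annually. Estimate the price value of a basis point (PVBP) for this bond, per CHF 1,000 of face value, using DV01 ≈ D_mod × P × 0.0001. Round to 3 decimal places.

CHF 0.428

Periodic yield y = 0.0385.
  t   CF        PV=CF/(1+0.0385)^t    t·PV
  1       112.50       108.3293       108.3293
  2       112.50       104.3133       208.6265
  3       112.50       100.4461       301.3383
  4     1,112.50       956.4759     3,825.9035
  Σ                  1,269.5645     4,444.1976
P = 1,269.5645; D_Mac = 3.50057 yrs; D_mod = 3.37079 yrs.
DV01 ≈ 3.37079 × 1,269.5645 × 0.0001 = 0.427944.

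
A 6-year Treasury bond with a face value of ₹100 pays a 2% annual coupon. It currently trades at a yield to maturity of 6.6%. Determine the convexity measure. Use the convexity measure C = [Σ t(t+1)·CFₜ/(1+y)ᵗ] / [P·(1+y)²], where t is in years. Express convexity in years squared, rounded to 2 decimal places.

34.25

With y = 0.066:
  t   CF        PV=CF/(1+0.066)^t    t·PV        t(t+1)·PV
  1         2.00         1.8762         1.8762           3.7523
  2         2.00         1.7600         3.5200          10.5601
  3         2.00         1.6510         4.9531          19.8125
  4         2.00         1.5488         6.1953          30.9764
  5         2.00         1.4529         7.2646          43.5878
  6       102.00        69.5115       417.0693       2,919.4849
  Σ                     77.8005       440.8785       3,028.1741
P = 77.8005.
Convexity = Σ t(t+1)·PV / [P·(1+y)²] = 3,028.1741 / (77.8005 × 1.136356) = 34.25184.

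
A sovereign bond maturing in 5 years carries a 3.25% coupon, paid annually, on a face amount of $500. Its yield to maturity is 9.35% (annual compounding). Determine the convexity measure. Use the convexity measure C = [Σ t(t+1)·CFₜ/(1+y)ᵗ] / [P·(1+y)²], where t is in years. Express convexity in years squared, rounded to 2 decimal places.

With y = 0.0935:
  t   CF        PV=CF/(1+0.0935)^t    t·PV        t(t+1)·PV
  1        16.25        14.8605        14.8605          29.7211
  2        16.25        13.5899        27.1798          81.5393
  3        16.25        12.4279        37.2836         149.1345
  4        16.25        11.3652        45.4609         227.3046
  5       516.25       330.1917     1,650.9584       9,905.7504
  Σ                    382.4352     1,775.7433      10,393.4500
P = 382.4352.
Convexity = Σ t(t+1)·PV / [P·(1+y)²] = 10,393.4500 / (382.4352 × 1.195742) = 22.72816.

22.73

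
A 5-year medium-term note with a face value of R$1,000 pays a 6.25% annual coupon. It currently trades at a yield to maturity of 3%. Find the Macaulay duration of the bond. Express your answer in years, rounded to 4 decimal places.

4.4870 years

Periodic yield y = 0.03. Discount each cash flow and weight by its year:
  t   CF        PV=CF/(1+0.03)^t    t·PV
  1        62.50        60.6796        60.6796
  2        62.50        58.9122       117.8245
  3        62.50        57.1964       171.5891
  4        62.50        55.5304       222.1218
  5     1,062.50       916.5218     4,582.6092
  Σ                  1,148.8405     5,154.8241
Price P = Σ PV = 1,148.8405.
Macaulay duration = Σ(t·PV) / P = 5,154.8241 / 1,148.8405 = 4.48698 years.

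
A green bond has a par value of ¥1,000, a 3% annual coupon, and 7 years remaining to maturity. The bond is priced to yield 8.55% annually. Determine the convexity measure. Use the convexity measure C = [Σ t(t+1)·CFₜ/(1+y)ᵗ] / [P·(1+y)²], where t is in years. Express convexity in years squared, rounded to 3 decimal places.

41.188

With y = 0.0855:
  t   CF        PV=CF/(1+0.0855)^t    t·PV        t(t+1)·PV
  1        30.00        27.6370        27.6370          55.2741
  2        30.00        25.4602        50.9204         152.7611
  3        30.00        23.4548        70.3644         281.4576
  4        30.00        21.6074        86.4295         432.1474
  5        30.00        19.9055        99.5273         597.1637
  6        30.00        18.3376       110.0255         770.1788
  7     1,030.00       580.0006     4,060.0041      32,480.0327
  Σ                    716.4030     4,504.9082      34,769.0154
P = 716.4030.
Convexity = Σ t(t+1)·PV / [P·(1+y)²] = 34,769.0154 / (716.4030 × 1.178310) = 41.18844.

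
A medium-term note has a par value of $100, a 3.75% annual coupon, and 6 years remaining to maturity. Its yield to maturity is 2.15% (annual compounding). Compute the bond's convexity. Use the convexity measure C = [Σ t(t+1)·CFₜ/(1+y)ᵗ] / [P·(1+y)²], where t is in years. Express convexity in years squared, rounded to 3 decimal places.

With y = 0.0215:
  t   CF        PV=CF/(1+0.0215)^t    t·PV        t(t+1)·PV
  1         3.75         3.6711         3.6711           7.3421
  2         3.75         3.5938         7.1876          21.5628
  3         3.75         3.5182        10.5545          42.2180
  4         3.75         3.4441        13.7765          68.8823
  5         3.75         3.3716        16.8581         101.1488
  6       103.75        91.3183       547.9099       3,835.3691
  Σ                    108.9171       599.9576       4,076.5232
P = 108.9171.
Convexity = Σ t(t+1)·PV / [P·(1+y)²] = 4,076.5232 / (108.9171 × 1.043462) = 35.86882.

35.869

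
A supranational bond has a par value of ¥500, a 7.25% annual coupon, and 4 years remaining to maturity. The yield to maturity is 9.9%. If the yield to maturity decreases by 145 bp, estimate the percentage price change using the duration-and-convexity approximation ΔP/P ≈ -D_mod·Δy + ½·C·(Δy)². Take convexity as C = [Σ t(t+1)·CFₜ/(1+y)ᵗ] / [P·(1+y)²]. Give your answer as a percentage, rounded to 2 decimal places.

+4.89%

With y = 0.099:
  t   CF        PV=CF/(1+0.099)^t    t·PV        t(t+1)·PV
  1        36.25        32.9845        32.9845          65.9691
  2        36.25        30.0132        60.0264         180.0793
  3        36.25        27.3096        81.9287         327.7149
  4       536.25       367.6009     1,470.4035       7,352.0175
  Σ                    457.9082     1,645.3432       7,925.7808
P = 457.9082; D_Mac = 3.59317 yrs; D_mod = 3.26949 yrs; C = 14.33073.
Duration effect: -3.26949 × (-0.0145) = +0.047408
Convexity effect: 0.5 × 14.33073 × (-0.0145)² = +0.0015065
ΔP/P ≈ +0.047408 + 0.0015065 = +0.048914 = +4.8914%.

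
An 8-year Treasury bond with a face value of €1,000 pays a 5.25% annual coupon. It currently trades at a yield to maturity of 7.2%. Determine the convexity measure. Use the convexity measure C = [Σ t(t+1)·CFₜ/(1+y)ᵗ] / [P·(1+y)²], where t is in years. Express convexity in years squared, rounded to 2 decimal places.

With y = 0.072:
  t   CF        PV=CF/(1+0.072)^t    t·PV        t(t+1)·PV
  1        52.50        48.9739        48.9739          97.9478
  2        52.50        45.6846        91.3692         274.1075
  3        52.50        42.6162       127.8487         511.3947
  4        52.50        39.7539       159.0158         795.0788
  5        52.50        37.0839       185.4195       1,112.5169
  6        52.50        34.5932       207.5591       1,452.9139
  7        52.50        32.2698       225.8884       1,807.1069
  8     1,052.50       603.4813     4,827.8504      43,450.6540
  Σ                    884.4568     5,873.9249      49,501.7205
P = 884.4568.
Convexity = Σ t(t+1)·PV / [P·(1+y)²] = 49,501.7205 / (884.4568 × 1.149184) = 48.70282.

48.70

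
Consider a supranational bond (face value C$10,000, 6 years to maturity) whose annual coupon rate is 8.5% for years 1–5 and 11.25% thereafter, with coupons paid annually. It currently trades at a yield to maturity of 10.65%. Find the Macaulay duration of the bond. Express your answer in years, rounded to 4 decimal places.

4.9008 years

Periodic yield y = 0.1065. Discount each cash flow and weight by its year:
  t   CF        PV=CF/(1+0.1065)^t    t·PV
  1       850.00       768.1880       768.1880
  2       850.00       694.2503     1,388.5006
  3       850.00       627.4291     1,882.2874
  4       850.00       567.0394     2,268.1577
  5       850.00       512.4622     2,562.3110
  6    11,125.00     6,061.6591    36,369.9547
  Σ                  9,231.0282    45,239.3994
Price P = Σ PV = 9,231.0282.
Macaulay duration = Σ(t·PV) / P = 45,239.3994 / 9,231.0282 = 4.90080 years.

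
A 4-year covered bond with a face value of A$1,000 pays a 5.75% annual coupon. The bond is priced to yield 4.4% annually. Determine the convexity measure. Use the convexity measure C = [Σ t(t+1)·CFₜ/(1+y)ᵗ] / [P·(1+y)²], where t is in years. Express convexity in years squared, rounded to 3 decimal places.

With y = 0.044:
  t   CF        PV=CF/(1+0.044)^t    t·PV        t(t+1)·PV
  1        57.50        55.0766        55.0766         110.1533
  2        57.50        52.7554       105.5108         316.5323
  3        57.50        50.5320       151.5960         606.3838
  4     1,057.50       890.1811     3,560.7245      17,803.6225
  Σ                  1,048.5451     3,872.9079      18,836.6919
P = 1,048.5451.
Convexity = Σ t(t+1)·PV / [P·(1+y)²] = 18,836.6919 / (1,048.5451 × 1.089936) = 16.48225.

16.482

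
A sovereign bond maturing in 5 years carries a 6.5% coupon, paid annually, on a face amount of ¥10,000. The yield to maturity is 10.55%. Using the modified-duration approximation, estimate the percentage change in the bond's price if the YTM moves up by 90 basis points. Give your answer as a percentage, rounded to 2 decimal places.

-3.56%

Periodic yield y = 0.1055. Modified duration first:
  t   CF        PV=CF/(1+0.1055)^t    t·PV
  1       650.00       587.9692       587.9692
  2       650.00       531.8582     1,063.7164
  3       650.00       481.1019     1,443.3058
  4       650.00       435.1895     1,740.7578
  5    10,650.00     6,449.9429    32,249.7147
  Σ                  8,486.0618    37,085.4641
P = 8,486.0618; D_Mac = 4.37016 yrs; D_mod = 4.37016/(1+0.1055) = 3.95311 yrs.
ΔP/P ≈ -D_mod · Δy = -3.95311 × (+0.009) = -0.035578 = -3.5578%.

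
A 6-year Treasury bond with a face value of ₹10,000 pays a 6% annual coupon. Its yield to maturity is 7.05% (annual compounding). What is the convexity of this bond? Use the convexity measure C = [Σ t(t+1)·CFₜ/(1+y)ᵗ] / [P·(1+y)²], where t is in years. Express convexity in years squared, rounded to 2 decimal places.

30.12

With y = 0.0705:
  t   CF        PV=CF/(1+0.0705)^t    t·PV        t(t+1)·PV
  1       600.00       560.4858       560.4858       1,120.9715
  2       600.00       523.5738     1,047.1476       3,141.4428
  3       600.00       489.0928     1,467.2783       5,869.1131
  4       600.00       456.8825     1,827.5302       9,137.6508
  5       600.00       426.7936     2,133.9680      12,803.8078
  6    10,600.00     7,043.4565    42,260.7389     295,825.1721
  Σ                  9,500.2849    49,297.1487     327,898.1582
P = 9,500.2849.
Convexity = Σ t(t+1)·PV / [P·(1+y)²] = 327,898.1582 / (9,500.2849 × 1.145970) = 30.11820.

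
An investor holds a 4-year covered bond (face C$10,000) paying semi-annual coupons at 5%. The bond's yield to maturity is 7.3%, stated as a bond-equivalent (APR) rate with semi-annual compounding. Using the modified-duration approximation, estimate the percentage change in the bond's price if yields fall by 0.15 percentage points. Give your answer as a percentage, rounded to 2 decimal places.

+0.53%

Periodic yield y = 0.0365. Modified duration first:
  t   CF        PV=CF/(1+0.0365)^t    t·PV
  1       250.00       241.1963       241.1963
  2       250.00       232.7027       465.4054
  3       250.00       224.5081       673.5244
  4       250.00       216.6022       866.4086
  5       250.00       208.9746     1,044.8729
  6       250.00       201.6156     1,209.6937
  7       250.00       194.5158     1,361.6105
  8    10,250.00     7,694.3053    61,554.4423
  Σ                  9,214.4206    67,417.1543
P = 9,214.4206; D_Mac = 7.31648 half-year periods = 3.65824 yrs; D_mod = 3.65824/(1+0.0365) = 3.52942 yrs.
ΔP/P ≈ -D_mod · Δy = -3.52942 × (-0.0015) = +0.005294 = +0.5294%.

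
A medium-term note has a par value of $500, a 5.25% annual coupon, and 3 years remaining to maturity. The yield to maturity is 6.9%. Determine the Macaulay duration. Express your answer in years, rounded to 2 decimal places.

2.85 years

Periodic yield y = 0.069. Discount each cash flow and weight by its year:
  t   CF        PV=CF/(1+0.069)^t    t·PV
  1        26.25        24.5557        24.5557
  2        26.25        22.9707        45.9414
  3       526.25       430.7834     1,292.3503
  Σ                    478.3098     1,362.8473
Price P = Σ PV = 478.3098.
Macaulay duration = Σ(t·PV) / P = 1,362.8473 / 478.3098 = 2.84930 years.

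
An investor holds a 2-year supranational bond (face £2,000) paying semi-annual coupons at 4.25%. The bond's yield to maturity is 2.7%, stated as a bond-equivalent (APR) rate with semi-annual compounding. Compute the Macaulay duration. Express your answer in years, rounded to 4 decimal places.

Periodic yield y = 0.0135. Discount each cash flow and weight by its period:
  t   CF        PV=CF/(1+0.0135)^t    t·PV
  1        42.50        41.9339        41.9339
  2        42.50        41.3753        82.7507
  3        42.50        40.8242       122.4726
  4     2,042.50     1,935.8293     7,743.3171
  Σ                  2,059.9627     7,990.4742
Price P = Σ PV = 2,059.9627.
Macaulay duration = Σ(t·PV) / P = 7,990.4742 / 2,059.9627 = 3.87894 half-year periods.
In years: 3.87894 / 2 = 1.93947 years.

1.9395 years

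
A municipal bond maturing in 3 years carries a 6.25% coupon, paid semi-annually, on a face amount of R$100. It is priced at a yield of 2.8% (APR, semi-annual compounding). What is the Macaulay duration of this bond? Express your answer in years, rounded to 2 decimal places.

Periodic yield y = 0.014. Discount each cash flow and weight by its period:
  t   CF        PV=CF/(1+0.014)^t    t·PV
  1        3.125         3.0819         3.0819
  2        3.125         3.0393         6.0786
  3        3.125         2.9973         8.9920
  4        3.125         2.9560        11.8238
  5        3.125         2.9151        14.5757
  6      103.125        94.8716       569.2296
  Σ                    109.8612       613.7817
Price P = Σ PV = 109.8612.
Macaulay duration = Σ(t·PV) / P = 613.7817 / 109.8612 = 5.58688 half-year periods.
In years: 5.58688 / 2 = 2.79344 years.

2.79 years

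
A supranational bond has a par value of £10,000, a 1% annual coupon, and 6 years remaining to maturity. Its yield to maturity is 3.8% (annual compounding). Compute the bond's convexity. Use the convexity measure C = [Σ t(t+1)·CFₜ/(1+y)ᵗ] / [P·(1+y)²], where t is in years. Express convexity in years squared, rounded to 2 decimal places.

With y = 0.038:
  t   CF        PV=CF/(1+0.038)^t    t·PV        t(t+1)·PV
  1       100.00        96.3391        96.3391         192.6782
  2       100.00        92.8122       185.6245         556.8735
  3       100.00        89.4145       268.2435       1,072.9740
  4       100.00        86.1411       344.5645       1,722.8227
  5       100.00        82.9876       414.9380       2,489.6282
  6    10,100.00     8,074.9019    48,449.4112     339,145.8781
  Σ                  8,522.5965    49,759.1208     345,180.8546
P = 8,522.5965.
Convexity = Σ t(t+1)·PV / [P·(1+y)²] = 345,180.8546 / (8,522.5965 × 1.077444) = 37.59067.

37.59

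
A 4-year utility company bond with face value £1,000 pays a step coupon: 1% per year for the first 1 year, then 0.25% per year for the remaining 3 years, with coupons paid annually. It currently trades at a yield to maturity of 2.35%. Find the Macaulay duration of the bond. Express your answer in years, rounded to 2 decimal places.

3.96 years

Periodic yield y = 0.0235. Discount each cash flow and weight by its year:
  t   CF        PV=CF/(1+0.0235)^t    t·PV
  1        10.00         9.7704         9.7704
  2         2.50         2.3865         4.7730
  3         2.50         2.3317         6.9952
  4     1,002.50       913.5514     3,654.2056
  Σ                    928.0400     3,675.7442
Price P = Σ PV = 928.0400.
Macaulay duration = Σ(t·PV) / P = 3,675.7442 / 928.0400 = 3.96076 years.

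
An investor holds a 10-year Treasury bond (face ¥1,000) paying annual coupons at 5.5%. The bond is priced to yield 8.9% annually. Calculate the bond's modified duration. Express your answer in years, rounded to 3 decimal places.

7.017 years

Periodic yield y = 0.089. First find Macaulay duration:
  t   CF        PV=CF/(1+0.089)^t    t·PV
  1        55.00        50.5051        50.5051
  2        55.00        46.3775        92.7549
  3        55.00        42.5872       127.7616
  4        55.00        39.1067       156.4268
  5        55.00        35.9107       179.5533
  6        55.00        32.9758       197.8548
  7        55.00        30.2808       211.9657
  8        55.00        27.8061       222.4486
  9        55.00        25.5336       229.8023
  10    1,055.00       449.7526     4,497.5258
  Σ                    780.8359     5,966.5988
P = 780.8359; Macaulay duration = 5,966.5988 / 780.8359 = 7.64130 years.
Modified duration = D_Mac / (1 + y) = 7.64130 / 1.089 = 7.01680 years.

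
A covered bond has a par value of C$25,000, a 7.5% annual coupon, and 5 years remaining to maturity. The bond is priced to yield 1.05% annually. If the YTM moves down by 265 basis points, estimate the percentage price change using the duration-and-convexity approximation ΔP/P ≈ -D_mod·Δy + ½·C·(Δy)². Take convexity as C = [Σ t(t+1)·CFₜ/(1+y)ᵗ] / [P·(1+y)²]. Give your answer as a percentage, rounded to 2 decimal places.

With y = 0.0105:
  t   CF        PV=CF/(1+0.0105)^t    t·PV        t(t+1)·PV
  1     1,875.00     1,855.5171     1,855.5171       3,711.0341
  2     1,875.00     1,836.2366     3,672.4732      11,017.4195
  3     1,875.00     1,817.1564     5,451.4693      21,805.8773
  4     1,875.00     1,798.2746     7,193.0982      35,965.4912
  5    26,875.00    25,507.4406   127,537.2029     765,223.2175
  Σ                 32,814.6252   145,709.7607     837,723.0397
P = 32,814.6252; D_Mac = 4.44039 yrs; D_mod = 4.39425 yrs; C = 25.00117.
Duration effect: -4.39425 × (-0.0265) = +0.116448
Convexity effect: 0.5 × 25.00117 × (-0.0265)² = +0.0087785
ΔP/P ≈ +0.116448 + 0.0087785 = +0.125226 = +12.5226%.

+12.52%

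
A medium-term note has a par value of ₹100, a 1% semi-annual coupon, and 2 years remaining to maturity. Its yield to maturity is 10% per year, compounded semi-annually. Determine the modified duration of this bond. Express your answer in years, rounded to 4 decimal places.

1.8891 years

Periodic yield y = 0.05. First find Macaulay duration:
  t   CF        PV=CF/(1+0.05)^t    t·PV
  1         0.50         0.4762         0.4762
  2         0.50         0.4535         0.9070
  3         0.50         0.4319         1.2958
  4       100.50        82.6816       330.7264
  Σ                     84.0432       333.4054
P = 84.0432; Macaulay duration = 333.4054 / 84.0432 = 3.96707 half-year periods = 1.98354 years.
Modified duration = D_Mac / (1 + y) = 1.98354 / 1.05 = 1.88908 years.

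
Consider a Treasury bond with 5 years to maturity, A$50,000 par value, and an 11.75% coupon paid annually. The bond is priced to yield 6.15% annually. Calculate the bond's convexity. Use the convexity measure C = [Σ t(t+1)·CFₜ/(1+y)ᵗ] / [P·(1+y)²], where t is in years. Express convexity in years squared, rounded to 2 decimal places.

With y = 0.0615:
  t   CF        PV=CF/(1+0.0615)^t    t·PV        t(t+1)·PV
  1     5,875.00     5,534.6208     5,534.6208      11,069.2416
  2     5,875.00     5,213.9621    10,427.9243      31,283.7729
  3     5,875.00     4,911.8814    14,735.6443      58,942.5773
  4     5,875.00     4,627.3023    18,509.2094      92,546.0469
  5    55,875.00    41,458.8779   207,294.3895   1,243,766.3372
  Σ                 61,746.6447   256,501.7883   1,437,607.9758
P = 61,746.6447.
Convexity = Σ t(t+1)·PV / [P·(1+y)²] = 1,437,607.9758 / (61,746.6447 × 1.126782) = 20.66270.

20.66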